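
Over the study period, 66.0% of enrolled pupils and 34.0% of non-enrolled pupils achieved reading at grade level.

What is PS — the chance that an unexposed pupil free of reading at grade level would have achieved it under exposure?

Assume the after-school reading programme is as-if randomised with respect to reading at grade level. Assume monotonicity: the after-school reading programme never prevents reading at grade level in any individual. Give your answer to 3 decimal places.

PS ≈ 0.485

p₁ = 0.66, p₀ = 0.34.
Under exogeneity and monotonicity, PS = (p₁ − p₀) / (1 − p₀).
PS = (0.66 − 0.34) / (1 − 0.34) = 0.32 / 0.66 ≈ 0.4848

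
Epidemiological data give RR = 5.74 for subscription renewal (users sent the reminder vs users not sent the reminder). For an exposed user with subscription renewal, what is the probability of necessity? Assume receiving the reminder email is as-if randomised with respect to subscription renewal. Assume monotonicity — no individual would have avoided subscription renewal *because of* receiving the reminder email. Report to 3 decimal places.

PN ≈ 0.826

Under exogeneity and monotonicity, PN = (RR − 1) / RR = 1 − 1/RR.
PN = (5.74 − 1) / 5.74 = 4.74 / 5.74 ≈ 0.8258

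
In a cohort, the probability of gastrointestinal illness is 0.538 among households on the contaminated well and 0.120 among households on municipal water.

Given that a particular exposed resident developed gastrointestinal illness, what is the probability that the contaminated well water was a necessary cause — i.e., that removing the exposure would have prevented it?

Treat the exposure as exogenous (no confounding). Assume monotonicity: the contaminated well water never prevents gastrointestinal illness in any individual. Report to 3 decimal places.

Let p₁ = 0.538, p₀ = 0.12.
Under exogeneity and monotonicity, PN = (p₁ − p₀) / p₁.
PN = (0.538 − 0.12) / 0.538 = 0.418 / 0.538 ≈ 0.7770

PN ≈ 0.777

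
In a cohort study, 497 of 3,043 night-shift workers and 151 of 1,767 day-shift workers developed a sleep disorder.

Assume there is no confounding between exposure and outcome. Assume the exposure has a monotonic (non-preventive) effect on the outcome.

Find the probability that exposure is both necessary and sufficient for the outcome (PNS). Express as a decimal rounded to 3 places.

p₁ = P(outcome | exposed) = 497/3043 = 0.16333
p₀ = P(outcome | unexposed) = 151/1767 = 0.085456
Under exogeneity and monotonicity, PNS = p₁ − p₀.
PNS = 0.16333 − 0.085456 = 0.07787

PNS ≈ 0.078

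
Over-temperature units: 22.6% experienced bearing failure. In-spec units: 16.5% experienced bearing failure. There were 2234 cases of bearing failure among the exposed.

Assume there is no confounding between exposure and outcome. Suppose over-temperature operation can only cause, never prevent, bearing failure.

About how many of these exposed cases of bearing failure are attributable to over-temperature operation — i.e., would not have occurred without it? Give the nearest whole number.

about 603 cases

p₁ = 0.226, p₀ = 0.165.
PN = (p₁ − p₀)/p₁ = (0.226 − 0.165) / 0.226 ≈ 0.26991.
Attributable cases ≈ PN × (exposed cases) = 0.26991 × 2234 ≈ 602.98.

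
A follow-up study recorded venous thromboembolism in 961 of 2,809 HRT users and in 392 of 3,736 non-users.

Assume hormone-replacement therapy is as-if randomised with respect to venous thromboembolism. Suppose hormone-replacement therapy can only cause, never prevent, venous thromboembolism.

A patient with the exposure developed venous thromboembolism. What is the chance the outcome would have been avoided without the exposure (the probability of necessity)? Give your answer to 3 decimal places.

p₁ = P(outcome | exposed) = 961/2809 = 0.34211
p₀ = P(outcome | unexposed) = 392/3736 = 0.10493
Under exogeneity and monotonicity, PN = (p₁ − p₀) / p₁.
PN = (0.34211 − 0.10493) / 0.34211 = 0.23719 / 0.34211 ≈ 0.6933

PN ≈ 0.693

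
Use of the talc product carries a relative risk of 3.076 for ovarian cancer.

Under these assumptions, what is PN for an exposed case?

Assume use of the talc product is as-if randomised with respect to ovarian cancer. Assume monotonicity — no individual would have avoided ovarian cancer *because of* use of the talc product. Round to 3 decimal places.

Under exogeneity and monotonicity, PN = (RR − 1) / RR = 1 − 1/RR.
PN = (3.076 − 1) / 3.076 = 2.076 / 3.076 ≈ 0.6749

PN ≈ 0.675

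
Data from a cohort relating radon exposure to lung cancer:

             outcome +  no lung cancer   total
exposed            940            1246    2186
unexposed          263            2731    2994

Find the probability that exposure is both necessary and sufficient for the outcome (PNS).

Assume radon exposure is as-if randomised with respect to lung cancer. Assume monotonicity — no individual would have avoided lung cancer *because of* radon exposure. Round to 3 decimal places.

p₁ = P(outcome | exposed) = 940/2186 = 0.43001
p₀ = P(outcome | unexposed) = 263/2994 = 0.087842
Under exogeneity and monotonicity, PNS = p₁ − p₀.
PNS = 0.43001 − 0.087842 = 0.34217

PNS ≈ 0.342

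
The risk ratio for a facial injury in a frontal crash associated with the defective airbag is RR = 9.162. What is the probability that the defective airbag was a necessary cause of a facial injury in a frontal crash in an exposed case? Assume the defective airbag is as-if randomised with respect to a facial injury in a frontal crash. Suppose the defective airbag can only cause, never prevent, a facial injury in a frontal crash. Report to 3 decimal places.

Under exogeneity and monotonicity, PN = (RR − 1) / RR = 1 − 1/RR.
PN = (9.162 − 1) / 9.162 = 8.162 / 9.162 ≈ 0.8909

PN ≈ 0.891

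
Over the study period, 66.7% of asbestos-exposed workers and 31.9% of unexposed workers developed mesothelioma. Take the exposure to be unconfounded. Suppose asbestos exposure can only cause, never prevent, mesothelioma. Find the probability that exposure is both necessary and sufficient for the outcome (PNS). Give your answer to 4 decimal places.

p₁ = 0.667, p₀ = 0.319.
Under exogeneity and monotonicity, PNS = p₁ − p₀.
PNS = 0.667 − 0.319 = 0.348

PNS ≈ 0.3480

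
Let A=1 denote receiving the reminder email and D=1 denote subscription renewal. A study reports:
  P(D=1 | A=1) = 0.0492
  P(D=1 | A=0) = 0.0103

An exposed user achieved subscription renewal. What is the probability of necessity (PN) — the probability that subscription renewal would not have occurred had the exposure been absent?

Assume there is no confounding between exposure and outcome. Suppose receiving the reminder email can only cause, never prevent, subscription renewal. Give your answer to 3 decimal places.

PN ≈ 0.791

Let p₁ = 0.0492, p₀ = 0.0103.
Under exogeneity and monotonicity, PN = (p₁ − p₀) / p₁.
PN = (0.0492 − 0.0103) / 0.0492 = 0.0389 / 0.0492 ≈ 0.7907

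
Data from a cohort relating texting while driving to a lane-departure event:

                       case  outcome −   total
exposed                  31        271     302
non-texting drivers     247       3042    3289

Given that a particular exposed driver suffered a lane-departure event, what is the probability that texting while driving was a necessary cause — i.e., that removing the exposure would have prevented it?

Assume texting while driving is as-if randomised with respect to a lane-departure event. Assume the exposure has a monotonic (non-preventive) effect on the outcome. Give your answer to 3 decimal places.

p₁ = P(outcome | exposed) = 31/302 = 0.10265
p₀ = P(outcome | unexposed) = 247/3289 = 0.075099
Under exogeneity and monotonicity, PN = (p₁ − p₀)/p₁.
PN = (0.10265 − 0.075099) / 0.10265 ≈ 0.2684

PN ≈ 0.268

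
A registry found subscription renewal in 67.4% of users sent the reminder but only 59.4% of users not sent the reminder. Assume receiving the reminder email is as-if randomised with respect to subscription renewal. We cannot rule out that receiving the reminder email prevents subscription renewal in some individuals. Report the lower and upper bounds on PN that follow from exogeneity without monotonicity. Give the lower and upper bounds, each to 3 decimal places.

0.119 ≤ PN ≤ 0.602

p₁ = 0.674, p₀ = 0.594.
Under exogeneity alone the bounds on PN are max{0,(p₁−p₀)/p₁} ≤ PN ≤ min{1,(1−p₀)/p₁}.
  lower = (p₁ − p₀)/p₁ = 0.08 / 0.674 ≈ 0.1187
  upper = min{1, (1 − p₀)/p₁} = 0.406 / 0.674 ≈ 0.6024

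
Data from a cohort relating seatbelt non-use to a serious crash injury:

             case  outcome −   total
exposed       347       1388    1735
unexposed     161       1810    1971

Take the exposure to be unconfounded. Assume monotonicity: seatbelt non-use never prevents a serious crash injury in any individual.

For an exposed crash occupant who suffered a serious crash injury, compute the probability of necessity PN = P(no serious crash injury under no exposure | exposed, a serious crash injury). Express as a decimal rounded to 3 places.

p₁ = P(outcome | exposed) = 347/1735 = 0.2
p₀ = P(outcome | unexposed) = 161/1971 = 0.081684
Under exogeneity and monotonicity, PN = (p₁ − p₀) / p₁.
PN = (0.2 − 0.081684) / 0.2 = 0.11832 / 0.2 ≈ 0.5916

PN ≈ 0.592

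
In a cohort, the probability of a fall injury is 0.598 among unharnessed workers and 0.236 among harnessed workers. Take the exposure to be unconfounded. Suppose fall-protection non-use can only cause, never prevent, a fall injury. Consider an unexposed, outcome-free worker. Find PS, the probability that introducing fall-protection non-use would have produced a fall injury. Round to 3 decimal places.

Let p₁ = 0.598, p₀ = 0.236.
Under exogeneity and monotonicity, PS = (p₁ − p₀) / (1 − p₀).
PS = (0.598 − 0.236) / (1 − 0.236) = 0.362 / 0.764 ≈ 0.4738

PS ≈ 0.474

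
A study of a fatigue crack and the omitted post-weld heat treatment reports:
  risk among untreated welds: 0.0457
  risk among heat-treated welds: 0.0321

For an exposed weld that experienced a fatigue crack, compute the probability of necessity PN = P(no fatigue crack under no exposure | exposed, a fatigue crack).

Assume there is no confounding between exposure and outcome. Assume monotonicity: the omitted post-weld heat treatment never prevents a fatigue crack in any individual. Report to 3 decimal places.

Let p₁ = 0.0457, p₀ = 0.0321.
Under exogeneity and monotonicity, PN = (p₁ − p₀) / p₁.
PN = (0.0457 − 0.0321) / 0.0457 = 0.0136 / 0.0457 ≈ 0.2976

PN ≈ 0.298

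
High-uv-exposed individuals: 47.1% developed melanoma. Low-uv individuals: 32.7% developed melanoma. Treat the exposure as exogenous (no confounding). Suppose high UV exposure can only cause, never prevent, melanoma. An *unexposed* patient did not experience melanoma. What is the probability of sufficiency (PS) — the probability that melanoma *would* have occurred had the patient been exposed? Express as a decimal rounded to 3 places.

PS ≈ 0.214

p₁ = 0.471, p₀ = 0.327.
Under exogeneity and monotonicity, PS = (p₁ − p₀) / (1 − p₀).
PS = (0.471 − 0.327) / (1 − 0.327) = 0.144 / 0.673 ≈ 0.2140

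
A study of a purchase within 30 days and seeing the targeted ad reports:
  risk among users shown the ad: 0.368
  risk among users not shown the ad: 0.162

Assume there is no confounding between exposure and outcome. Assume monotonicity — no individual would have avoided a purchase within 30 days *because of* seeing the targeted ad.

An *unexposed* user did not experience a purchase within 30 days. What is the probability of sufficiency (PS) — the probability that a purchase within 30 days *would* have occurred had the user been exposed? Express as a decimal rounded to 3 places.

Let p₁ = 0.368, p₀ = 0.162.
Under exogeneity and monotonicity, PS = (p₁ − p₀) / (1 − p₀).
PS = (0.368 − 0.162) / (1 − 0.162) = 0.206 / 0.838 ≈ 0.2458

PS ≈ 0.246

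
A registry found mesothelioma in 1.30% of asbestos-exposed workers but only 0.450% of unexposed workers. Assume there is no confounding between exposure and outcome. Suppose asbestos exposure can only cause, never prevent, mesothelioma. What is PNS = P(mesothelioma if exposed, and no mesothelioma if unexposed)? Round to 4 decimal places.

PNS ≈ 0.0085

p₁ = 0.013, p₀ = 0.0045.
Under exogeneity and monotonicity, PNS = p₁ − p₀.
PNS = 0.013 − 0.0045 = 0.0085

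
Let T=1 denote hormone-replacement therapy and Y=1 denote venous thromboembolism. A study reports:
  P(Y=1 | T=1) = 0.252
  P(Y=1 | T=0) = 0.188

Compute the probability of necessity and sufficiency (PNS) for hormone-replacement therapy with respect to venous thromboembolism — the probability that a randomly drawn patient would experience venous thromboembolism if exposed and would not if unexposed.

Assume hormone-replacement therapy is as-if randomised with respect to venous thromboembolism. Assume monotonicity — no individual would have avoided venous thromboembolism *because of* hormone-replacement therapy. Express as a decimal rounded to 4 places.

Let p₁ = 0.252, p₀ = 0.188.
Under exogeneity and monotonicity, PNS = p₁ − p₀.
PNS = 0.252 − 0.188 = 0.064

PNS ≈ 0.0640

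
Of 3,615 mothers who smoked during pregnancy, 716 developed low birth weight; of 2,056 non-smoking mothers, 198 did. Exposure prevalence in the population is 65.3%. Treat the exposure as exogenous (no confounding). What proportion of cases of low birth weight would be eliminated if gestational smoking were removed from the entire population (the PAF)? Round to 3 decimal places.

p₁ = P(outcome | exposed) = 716/3615 = 0.19806
p₀ = P(outcome | unexposed) = 198/2056 = 0.096304
Overall risk P(Y=1) = π·p₁ + (1−π)·p₀ = 0.653×0.19806 + 0.347×0.096304 = 0.16275.
Under exogeneity, PAF = [P(Y=1) − p₀] / P(Y=1).
PAF = (0.16275 − 0.096304) / 0.16275 ≈ 0.4083

PAF ≈ 0.408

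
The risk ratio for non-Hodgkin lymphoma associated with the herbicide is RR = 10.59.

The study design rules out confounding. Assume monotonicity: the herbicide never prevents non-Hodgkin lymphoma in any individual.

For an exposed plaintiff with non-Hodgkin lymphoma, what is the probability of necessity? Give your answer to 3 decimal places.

Under exogeneity and monotonicity, PN = (RR − 1) / RR = 1 − 1/RR.
PN = (10.59 − 1) / 10.59 = 9.59 / 10.59 ≈ 0.9056

PN ≈ 0.906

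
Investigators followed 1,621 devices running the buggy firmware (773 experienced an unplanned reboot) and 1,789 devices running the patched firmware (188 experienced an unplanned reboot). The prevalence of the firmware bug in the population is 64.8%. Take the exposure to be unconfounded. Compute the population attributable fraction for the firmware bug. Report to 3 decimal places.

PAF ≈ 0.696

p₁ = P(outcome | exposed) = 773/1621 = 0.47687
p₀ = P(outcome | unexposed) = 188/1789 = 0.10509
Overall risk P(Y=1) = π·p₁ + (1−π)·p₀ = 0.648×0.47687 + 0.352×0.10509 = 0.346.
Under exogeneity, PAF = [P(Y=1) − p₀] / P(Y=1).
PAF = (0.346 − 0.10509) / 0.346 ≈ 0.6963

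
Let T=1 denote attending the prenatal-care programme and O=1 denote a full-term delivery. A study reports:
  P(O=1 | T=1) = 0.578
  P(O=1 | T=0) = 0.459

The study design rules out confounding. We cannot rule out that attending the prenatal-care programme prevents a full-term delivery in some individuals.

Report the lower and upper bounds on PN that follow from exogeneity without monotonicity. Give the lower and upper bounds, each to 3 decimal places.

0.206 ≤ PN ≤ 0.936

Let p₁ = 0.578, p₀ = 0.459.
Under exogeneity alone the bounds on PN are max{0,(p₁−p₀)/p₁} ≤ PN ≤ min{1,(1−p₀)/p₁}.
  lower = (p₁ − p₀)/p₁ = 0.119 / 0.578 ≈ 0.2059
  upper = min{1, (1 − p₀)/p₁} = 0.541 / 0.578 ≈ 0.9360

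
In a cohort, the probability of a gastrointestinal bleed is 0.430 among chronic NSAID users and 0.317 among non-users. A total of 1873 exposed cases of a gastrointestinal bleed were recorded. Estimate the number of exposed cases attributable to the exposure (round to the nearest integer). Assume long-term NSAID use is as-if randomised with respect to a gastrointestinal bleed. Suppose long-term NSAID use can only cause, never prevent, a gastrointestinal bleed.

about 492 cases

Let p₁ = 0.43, p₀ = 0.317.
PN = (p₁ − p₀)/p₁ = (0.43 − 0.317) / 0.43 ≈ 0.26279.
Attributable cases ≈ PN × (exposed cases) = 0.26279 × 1873 ≈ 492.21.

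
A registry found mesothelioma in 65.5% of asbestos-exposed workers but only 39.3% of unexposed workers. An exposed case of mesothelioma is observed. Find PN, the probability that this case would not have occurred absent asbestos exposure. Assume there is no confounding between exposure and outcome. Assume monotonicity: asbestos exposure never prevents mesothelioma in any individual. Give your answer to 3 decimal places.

PN ≈ 0.400

p₁ = 0.655, p₀ = 0.393.
Under exogeneity and monotonicity, PN = (p₁ − p₀) / p₁.
PN = (0.655 − 0.393) / 0.655 = 0.262 / 0.655 ≈ 0.4000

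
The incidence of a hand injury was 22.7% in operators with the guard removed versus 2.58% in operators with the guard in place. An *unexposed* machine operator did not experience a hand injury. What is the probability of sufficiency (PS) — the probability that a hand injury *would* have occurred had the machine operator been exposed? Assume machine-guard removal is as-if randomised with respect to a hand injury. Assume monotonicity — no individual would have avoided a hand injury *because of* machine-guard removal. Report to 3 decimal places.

p₁ = 0.227, p₀ = 0.0258.
Under exogeneity and monotonicity, PS = (p₁ − p₀) / (1 − p₀).
PS = (0.227 − 0.0258) / (1 − 0.0258) = 0.2012 / 0.9742 ≈ 0.2065

PS ≈ 0.207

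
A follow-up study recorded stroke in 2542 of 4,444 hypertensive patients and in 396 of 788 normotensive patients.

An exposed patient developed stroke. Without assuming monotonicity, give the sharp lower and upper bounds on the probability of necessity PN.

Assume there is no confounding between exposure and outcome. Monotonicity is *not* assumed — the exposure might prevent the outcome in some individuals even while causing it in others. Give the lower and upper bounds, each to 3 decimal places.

0.121 ≤ PN ≤ 0.870

p₁ = P(outcome | exposed) = 2542/4444 = 0.57201
p₀ = P(outcome | unexposed) = 396/788 = 0.50254
Under exogeneity alone the bounds on PN are max{0,(p₁−p₀)/p₁} ≤ PN ≤ min{1,(1−p₀)/p₁}.
  lower = (p₁ − p₀)/p₁ = 0.069469 / 0.57201 ≈ 0.1214
  upper = min{1, (1 − p₀)/p₁} = 0.49746 / 0.57201 ≈ 0.8697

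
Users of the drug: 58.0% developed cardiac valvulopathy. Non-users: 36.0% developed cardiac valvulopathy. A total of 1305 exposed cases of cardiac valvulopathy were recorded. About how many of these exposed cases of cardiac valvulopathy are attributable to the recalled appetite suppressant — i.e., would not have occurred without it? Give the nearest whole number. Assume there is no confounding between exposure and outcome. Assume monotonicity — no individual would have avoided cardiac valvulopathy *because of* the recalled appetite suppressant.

p₁ = 0.58, p₀ = 0.36.
PN = (p₁ − p₀)/p₁ = (0.58 − 0.36) / 0.58 ≈ 0.37931.
Attributable cases ≈ PN × (exposed cases) = 0.37931 × 1305 ≈ 495.00.

about 495 cases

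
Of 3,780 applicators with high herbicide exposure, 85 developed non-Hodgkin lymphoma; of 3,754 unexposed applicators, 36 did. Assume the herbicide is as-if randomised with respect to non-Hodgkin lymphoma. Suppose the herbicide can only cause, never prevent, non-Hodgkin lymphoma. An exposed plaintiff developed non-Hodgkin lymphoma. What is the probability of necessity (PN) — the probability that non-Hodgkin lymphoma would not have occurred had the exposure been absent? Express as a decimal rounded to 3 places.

PN ≈ 0.574

p₁ = P(outcome | exposed) = 85/3780 = 0.022487
p₀ = P(outcome | unexposed) = 36/3754 = 0.0095898
Under exogeneity and monotonicity, PN = (p₁ − p₀) / p₁.
PN = (0.022487 − 0.0095898) / 0.022487 = 0.012897 / 0.022487 ≈ 0.5735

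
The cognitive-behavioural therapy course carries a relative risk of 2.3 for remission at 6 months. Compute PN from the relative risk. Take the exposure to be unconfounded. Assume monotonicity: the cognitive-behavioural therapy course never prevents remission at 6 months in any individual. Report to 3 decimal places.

PN ≈ 0.565

Under exogeneity and monotonicity, PN = (RR − 1) / RR = 1 − 1/RR.
PN = (2.3 − 1) / 2.3 = 1.3 / 2.3 ≈ 0.5652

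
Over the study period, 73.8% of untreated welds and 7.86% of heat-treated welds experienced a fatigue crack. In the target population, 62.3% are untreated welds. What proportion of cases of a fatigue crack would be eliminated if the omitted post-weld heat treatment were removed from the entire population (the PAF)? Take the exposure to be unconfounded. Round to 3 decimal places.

p₁ = 0.738, p₀ = 0.0786.
Overall risk P(Y=1) = π·p₁ + (1−π)·p₀ = 0.623×0.738 + 0.377×0.0786 = 0.48941.
Under exogeneity, PAF = [P(Y=1) − p₀] / P(Y=1).
PAF = (0.48941 − 0.0786) / 0.48941 ≈ 0.8394

PAF ≈ 0.839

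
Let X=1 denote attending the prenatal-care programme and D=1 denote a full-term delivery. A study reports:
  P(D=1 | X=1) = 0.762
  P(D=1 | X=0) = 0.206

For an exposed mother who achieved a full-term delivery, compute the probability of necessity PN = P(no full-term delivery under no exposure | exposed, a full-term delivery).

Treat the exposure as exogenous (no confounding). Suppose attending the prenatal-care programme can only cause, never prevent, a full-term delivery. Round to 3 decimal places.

PN ≈ 0.730

Let p₁ = 0.762, p₀ = 0.206.
Under exogeneity and monotonicity, PN = (p₁ − p₀) / p₁.
PN = (0.762 − 0.206) / 0.762 = 0.556 / 0.762 ≈ 0.7297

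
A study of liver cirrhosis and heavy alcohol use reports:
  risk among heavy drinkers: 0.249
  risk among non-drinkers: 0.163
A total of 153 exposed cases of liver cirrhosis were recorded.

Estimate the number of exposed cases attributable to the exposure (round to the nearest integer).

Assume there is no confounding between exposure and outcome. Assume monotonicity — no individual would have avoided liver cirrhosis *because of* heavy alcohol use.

about 53 cases

Let p₁ = 0.249, p₀ = 0.163.
PN = (p₁ − p₀)/p₁ = (0.249 − 0.163) / 0.249 ≈ 0.34538.
Attributable cases ≈ PN × (exposed cases) = 0.34538 × 153 ≈ 52.84.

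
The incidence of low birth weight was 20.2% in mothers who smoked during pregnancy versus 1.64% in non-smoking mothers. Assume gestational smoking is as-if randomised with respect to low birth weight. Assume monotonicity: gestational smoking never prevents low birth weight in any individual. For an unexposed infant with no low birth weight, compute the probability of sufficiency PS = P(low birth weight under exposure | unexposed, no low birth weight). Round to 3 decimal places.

PS ≈ 0.189

p₁ = 0.202, p₀ = 0.0164.
Under exogeneity and monotonicity, PS = (p₁ − p₀) / (1 − p₀).
PS = (0.202 − 0.0164) / (1 − 0.0164) = 0.1856 / 0.9836 ≈ 0.1887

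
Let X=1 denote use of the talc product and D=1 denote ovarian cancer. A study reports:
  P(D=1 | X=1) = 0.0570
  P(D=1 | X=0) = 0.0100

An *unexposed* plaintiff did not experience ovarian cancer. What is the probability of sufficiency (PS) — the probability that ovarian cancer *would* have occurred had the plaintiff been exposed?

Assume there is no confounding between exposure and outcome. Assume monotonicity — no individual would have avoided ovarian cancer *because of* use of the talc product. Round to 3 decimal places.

Let p₁ = 0.057, p₀ = 0.01.
Under exogeneity and monotonicity, PS = (p₁ − p₀) / (1 − p₀).
PS = (0.057 − 0.01) / (1 − 0.01) = 0.047 / 0.99 ≈ 0.0475

PS ≈ 0.047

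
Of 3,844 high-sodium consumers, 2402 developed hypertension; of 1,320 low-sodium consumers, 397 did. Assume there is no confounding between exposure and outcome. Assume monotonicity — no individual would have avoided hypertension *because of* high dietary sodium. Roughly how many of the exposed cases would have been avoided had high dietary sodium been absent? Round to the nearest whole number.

about 1246 cases

p₁ = P(outcome | exposed) = 2402/3844 = 0.62487
p₀ = P(outcome | unexposed) = 397/1320 = 0.30076
PN = (p₁ − p₀)/p₁ = (0.62487 − 0.30076) / 0.62487 ≈ 0.51869.
Attributable cases ≈ PN × (exposed cases) = 0.51869 × 2402 ≈ 1245.89.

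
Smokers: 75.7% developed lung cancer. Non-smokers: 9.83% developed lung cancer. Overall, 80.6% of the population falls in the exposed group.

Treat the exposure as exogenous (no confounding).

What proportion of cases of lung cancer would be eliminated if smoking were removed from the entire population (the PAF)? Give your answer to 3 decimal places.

p₁ = 0.757, p₀ = 0.0983.
Overall risk P(Y=1) = π·p₁ + (1−π)·p₀ = 0.806×0.757 + 0.194×0.0983 = 0.62921.
Under exogeneity, PAF = [P(Y=1) − p₀] / P(Y=1).
PAF = (0.62921 − 0.0983) / 0.62921 ≈ 0.8438

PAF ≈ 0.844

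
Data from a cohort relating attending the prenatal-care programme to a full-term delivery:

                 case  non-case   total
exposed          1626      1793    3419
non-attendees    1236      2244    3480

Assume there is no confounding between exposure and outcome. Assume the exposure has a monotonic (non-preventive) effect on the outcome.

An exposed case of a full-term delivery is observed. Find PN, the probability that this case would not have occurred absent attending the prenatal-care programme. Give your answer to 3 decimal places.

PN ≈ 0.253

p₁ = P(outcome | exposed) = 1626/3419 = 0.47558
p₀ = P(outcome | unexposed) = 1236/3480 = 0.35517
Under exogeneity and monotonicity, PN = (p₁ − p₀) / p₁.
PN = (0.47558 − 0.35517) / 0.47558 = 0.12041 / 0.47558 ≈ 0.2532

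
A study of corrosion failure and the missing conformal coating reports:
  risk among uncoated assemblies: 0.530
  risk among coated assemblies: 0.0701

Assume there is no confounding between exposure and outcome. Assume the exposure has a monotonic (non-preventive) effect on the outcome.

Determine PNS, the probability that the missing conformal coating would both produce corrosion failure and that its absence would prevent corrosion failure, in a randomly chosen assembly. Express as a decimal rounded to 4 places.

Let p₁ = 0.53, p₀ = 0.0701.
Under exogeneity and monotonicity, PNS = p₁ − p₀.
PNS = 0.53 − 0.0701 = 0.4599

PNS ≈ 0.4599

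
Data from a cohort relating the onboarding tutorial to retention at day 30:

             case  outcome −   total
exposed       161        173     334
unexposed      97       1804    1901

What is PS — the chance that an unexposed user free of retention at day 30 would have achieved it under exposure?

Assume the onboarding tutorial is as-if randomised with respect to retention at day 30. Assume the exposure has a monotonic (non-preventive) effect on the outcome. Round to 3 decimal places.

p₁ = P(outcome | exposed) = 161/334 = 0.48204
p₀ = P(outcome | unexposed) = 97/1901 = 0.051026
Under exogeneity and monotonicity, PS = (p₁ − p₀) / (1 − p₀).
PS = (0.48204 − 0.051026) / (1 − 0.051026) = 0.43101 / 0.94897 ≈ 0.4542

PS ≈ 0.454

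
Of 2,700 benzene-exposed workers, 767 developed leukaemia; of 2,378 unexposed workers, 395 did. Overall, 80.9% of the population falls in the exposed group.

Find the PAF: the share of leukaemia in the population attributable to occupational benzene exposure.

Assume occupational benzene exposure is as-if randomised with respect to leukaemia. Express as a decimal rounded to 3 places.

p₁ = P(outcome | exposed) = 767/2700 = 0.28407
p₀ = P(outcome | unexposed) = 395/2378 = 0.16611
Overall risk P(Y=1) = π·p₁ + (1−π)·p₀ = 0.809×0.28407 + 0.191×0.16611 = 0.26154.
Under exogeneity, PAF = [P(Y=1) − p₀] / P(Y=1).
PAF = (0.26154 − 0.16611) / 0.26154 ≈ 0.3649

PAF ≈ 0.365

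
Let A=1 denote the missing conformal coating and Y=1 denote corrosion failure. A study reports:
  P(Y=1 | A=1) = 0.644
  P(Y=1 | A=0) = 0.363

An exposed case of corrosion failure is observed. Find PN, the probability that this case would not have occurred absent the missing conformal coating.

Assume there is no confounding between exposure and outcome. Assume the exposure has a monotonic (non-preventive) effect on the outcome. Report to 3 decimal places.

PN ≈ 0.436

Let p₁ = 0.644, p₀ = 0.363.
Under exogeneity and monotonicity, PN = (p₁ − p₀) / p₁.
PN = (0.644 − 0.363) / 0.644 = 0.281 / 0.644 ≈ 0.4363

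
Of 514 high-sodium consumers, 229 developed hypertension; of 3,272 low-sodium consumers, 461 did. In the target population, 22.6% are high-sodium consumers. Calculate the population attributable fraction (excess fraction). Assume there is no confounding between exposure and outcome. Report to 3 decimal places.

PAF ≈ 0.328

p₁ = P(outcome | exposed) = 229/514 = 0.44553
p₀ = P(outcome | unexposed) = 461/3272 = 0.14089
Overall risk P(Y=1) = π·p₁ + (1−π)·p₀ = 0.226×0.44553 + 0.774×0.14089 = 0.20974.
Under exogeneity, PAF = [P(Y=1) − p₀] / P(Y=1).
PAF = (0.20974 − 0.14089) / 0.20974 ≈ 0.3283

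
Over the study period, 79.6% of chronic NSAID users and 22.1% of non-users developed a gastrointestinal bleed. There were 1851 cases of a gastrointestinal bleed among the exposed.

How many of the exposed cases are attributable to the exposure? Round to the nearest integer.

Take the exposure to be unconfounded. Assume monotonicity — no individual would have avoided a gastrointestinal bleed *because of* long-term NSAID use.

p₁ = 0.796, p₀ = 0.221.
PN = (p₁ − p₀)/p₁ = (0.796 − 0.221) / 0.796 ≈ 0.72236.
Attributable cases ≈ PN × (exposed cases) = 0.72236 × 1851 ≈ 1337.09.

about 1337 cases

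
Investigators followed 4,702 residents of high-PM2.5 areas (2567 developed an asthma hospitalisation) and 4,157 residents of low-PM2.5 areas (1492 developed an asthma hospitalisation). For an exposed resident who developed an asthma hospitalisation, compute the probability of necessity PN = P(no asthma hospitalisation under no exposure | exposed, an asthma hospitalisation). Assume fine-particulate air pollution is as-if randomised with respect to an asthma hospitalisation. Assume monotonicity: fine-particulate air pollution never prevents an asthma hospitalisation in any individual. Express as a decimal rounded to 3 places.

p₁ = P(outcome | exposed) = 2567/4702 = 0.54594
p₀ = P(outcome | unexposed) = 1492/4157 = 0.35891
Under exogeneity and monotonicity, PN = (p₁ − p₀) / p₁.
PN = (0.54594 − 0.35891) / 0.54594 = 0.18703 / 0.54594 ≈ 0.3426

PN ≈ 0.343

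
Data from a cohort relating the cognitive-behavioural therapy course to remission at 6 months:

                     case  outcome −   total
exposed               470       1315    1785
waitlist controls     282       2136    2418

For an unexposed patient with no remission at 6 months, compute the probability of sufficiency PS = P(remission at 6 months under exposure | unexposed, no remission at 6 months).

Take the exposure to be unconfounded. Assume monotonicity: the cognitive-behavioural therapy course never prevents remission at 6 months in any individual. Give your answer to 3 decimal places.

PS ≈ 0.166

p₁ = P(outcome | exposed) = 470/1785 = 0.26331
p₀ = P(outcome | unexposed) = 282/2418 = 0.11663
Under exogeneity and monotonicity, PS = (p₁ − p₀)/(1 − p₀).
PS = (0.26331 − 0.11663) / 0.88337 ≈ 0.1660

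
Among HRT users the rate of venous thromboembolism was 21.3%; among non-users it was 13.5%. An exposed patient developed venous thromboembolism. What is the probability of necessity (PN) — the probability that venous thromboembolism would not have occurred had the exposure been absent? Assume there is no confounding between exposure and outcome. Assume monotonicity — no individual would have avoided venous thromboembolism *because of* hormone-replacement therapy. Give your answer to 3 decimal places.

PN ≈ 0.366

p₁ = 0.213, p₀ = 0.135.
Under exogeneity and monotonicity, PN = (p₁ − p₀) / p₁.
PN = (0.213 − 0.135) / 0.213 = 0.078 / 0.213 ≈ 0.3662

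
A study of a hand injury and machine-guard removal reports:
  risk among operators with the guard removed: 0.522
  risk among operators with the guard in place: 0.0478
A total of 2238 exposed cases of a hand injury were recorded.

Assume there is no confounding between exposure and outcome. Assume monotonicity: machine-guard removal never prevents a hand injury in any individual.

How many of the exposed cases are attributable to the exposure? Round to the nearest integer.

about 2033 cases

Let p₁ = 0.522, p₀ = 0.0478.
PN = (p₁ − p₀)/p₁ = (0.522 − 0.0478) / 0.522 ≈ 0.90843.
Attributable cases ≈ PN × (exposed cases) = 0.90843 × 2238 ≈ 2033.06.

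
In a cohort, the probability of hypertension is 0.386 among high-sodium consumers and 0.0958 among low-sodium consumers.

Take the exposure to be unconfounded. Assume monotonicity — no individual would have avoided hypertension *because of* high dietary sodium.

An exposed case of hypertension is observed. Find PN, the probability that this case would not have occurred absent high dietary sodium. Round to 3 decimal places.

Let p₁ = 0.386, p₀ = 0.0958.
Under exogeneity and monotonicity, PN = (p₁ − p₀) / p₁.
PN = (0.386 − 0.0958) / 0.386 = 0.2902 / 0.386 ≈ 0.7518

PN ≈ 0.752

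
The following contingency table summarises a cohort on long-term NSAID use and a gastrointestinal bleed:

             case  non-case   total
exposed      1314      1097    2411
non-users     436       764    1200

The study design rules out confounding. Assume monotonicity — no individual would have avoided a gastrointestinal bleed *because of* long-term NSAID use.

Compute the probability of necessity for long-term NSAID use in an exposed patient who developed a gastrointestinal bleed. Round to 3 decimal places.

PN ≈ 0.333

p₁ = P(outcome | exposed) = 1314/2411 = 0.545
p₀ = P(outcome | unexposed) = 436/1200 = 0.36333
Under exogeneity and monotonicity, PN = (p₁ − p₀) / p₁.
PN = (0.545 − 0.36333) / 0.545 = 0.18167 / 0.545 ≈ 0.3333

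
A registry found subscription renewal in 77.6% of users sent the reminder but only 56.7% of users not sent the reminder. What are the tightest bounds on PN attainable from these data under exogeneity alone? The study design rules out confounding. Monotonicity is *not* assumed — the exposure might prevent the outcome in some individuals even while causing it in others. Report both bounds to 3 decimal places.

0.269 ≤ PN ≤ 0.558

p₁ = 0.776, p₀ = 0.567.
Under exogeneity alone the bounds on PN are max{0,(p₁−p₀)/p₁} ≤ PN ≤ min{1,(1−p₀)/p₁}.
  lower = (p₁ − p₀)/p₁ = 0.209 / 0.776 ≈ 0.2693
  upper = min{1, (1 − p₀)/p₁} = 0.433 / 0.776 ≈ 0.5580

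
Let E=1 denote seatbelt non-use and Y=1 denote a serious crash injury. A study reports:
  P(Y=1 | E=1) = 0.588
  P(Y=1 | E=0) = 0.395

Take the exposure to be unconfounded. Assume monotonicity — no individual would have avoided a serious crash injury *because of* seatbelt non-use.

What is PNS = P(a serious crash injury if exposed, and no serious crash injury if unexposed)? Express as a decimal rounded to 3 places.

PNS ≈ 0.193

Let p₁ = 0.588, p₀ = 0.395.
Under exogeneity and monotonicity, PNS = p₁ − p₀.
PNS = 0.588 − 0.395 = 0.193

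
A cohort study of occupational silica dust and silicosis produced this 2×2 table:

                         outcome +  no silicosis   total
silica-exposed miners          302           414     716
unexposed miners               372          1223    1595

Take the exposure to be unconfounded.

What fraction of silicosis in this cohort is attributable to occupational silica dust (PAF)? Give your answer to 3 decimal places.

p₁ = P(outcome | exposed) = 302/716 = 0.42179
p₀ = P(outcome | unexposed) = 372/1595 = 0.23323
Exposure prevalence π = 716/2311 = 0.30982; overall risk P(Y=1) = 0.29165.
Under exogeneity, PAF = [P(Y=1) − p₀]/P(Y=1).
PAF = (0.29165 − 0.23323) / 0.29165 ≈ 0.2003

PAF ≈ 0.200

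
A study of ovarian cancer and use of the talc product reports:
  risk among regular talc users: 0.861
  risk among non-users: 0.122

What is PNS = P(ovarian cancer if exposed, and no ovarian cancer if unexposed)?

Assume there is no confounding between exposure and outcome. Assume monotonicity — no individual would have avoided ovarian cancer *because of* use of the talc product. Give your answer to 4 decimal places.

Let p₁ = 0.861, p₀ = 0.122.
Under exogeneity and monotonicity, PNS = p₁ − p₀.
PNS = 0.861 − 0.122 = 0.739

PNS ≈ 0.7390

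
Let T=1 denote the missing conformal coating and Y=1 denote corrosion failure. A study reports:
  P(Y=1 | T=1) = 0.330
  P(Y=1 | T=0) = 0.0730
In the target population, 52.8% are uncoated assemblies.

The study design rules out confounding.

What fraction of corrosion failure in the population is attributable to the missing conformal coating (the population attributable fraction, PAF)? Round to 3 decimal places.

PAF ≈ 0.650

Let p₁ = 0.33, p₀ = 0.073.
Overall risk P(Y=1) = π·p₁ + (1−π)·p₀ = 0.528×0.33 + 0.472×0.073 = 0.2087.
Under exogeneity, PAF = [P(Y=1) − p₀] / P(Y=1).
PAF = (0.2087 − 0.073) / 0.2087 ≈ 0.6502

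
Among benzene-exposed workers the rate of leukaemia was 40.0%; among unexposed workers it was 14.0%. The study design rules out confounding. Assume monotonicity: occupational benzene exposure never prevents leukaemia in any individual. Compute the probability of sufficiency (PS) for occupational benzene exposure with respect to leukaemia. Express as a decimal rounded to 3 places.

p₁ = 0.4, p₀ = 0.14.
Under exogeneity and monotonicity, PS = (p₁ − p₀) / (1 − p₀).
PS = (0.4 − 0.14) / (1 − 0.14) = 0.26 / 0.86 ≈ 0.3023

PS ≈ 0.302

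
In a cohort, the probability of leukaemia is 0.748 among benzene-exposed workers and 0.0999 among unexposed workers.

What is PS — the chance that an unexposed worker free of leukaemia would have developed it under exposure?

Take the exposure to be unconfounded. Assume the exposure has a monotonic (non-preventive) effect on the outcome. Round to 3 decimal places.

Let p₁ = 0.748, p₀ = 0.0999.
Under exogeneity and monotonicity, PS = (p₁ − p₀) / (1 − p₀).
PS = (0.748 − 0.0999) / (1 − 0.0999) = 0.6481 / 0.9001 ≈ 0.7200

PS ≈ 0.720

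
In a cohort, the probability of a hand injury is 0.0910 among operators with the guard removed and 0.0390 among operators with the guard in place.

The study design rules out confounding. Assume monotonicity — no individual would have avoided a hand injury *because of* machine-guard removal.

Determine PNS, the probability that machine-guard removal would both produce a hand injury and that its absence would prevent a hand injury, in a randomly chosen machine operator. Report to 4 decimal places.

Let p₁ = 0.091, p₀ = 0.039.
Under exogeneity and monotonicity, PNS = p₁ − p₀.
PNS = 0.091 − 0.039 = 0.052

PNS ≈ 0.0520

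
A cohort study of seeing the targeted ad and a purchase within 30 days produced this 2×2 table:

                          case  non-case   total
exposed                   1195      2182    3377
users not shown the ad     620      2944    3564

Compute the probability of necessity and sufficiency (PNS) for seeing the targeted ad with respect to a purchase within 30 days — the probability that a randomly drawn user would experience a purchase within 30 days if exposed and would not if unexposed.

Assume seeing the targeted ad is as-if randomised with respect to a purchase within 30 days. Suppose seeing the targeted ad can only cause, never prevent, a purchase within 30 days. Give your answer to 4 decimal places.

p₁ = P(outcome | exposed) = 1195/3377 = 0.35386
p₀ = P(outcome | unexposed) = 620/3564 = 0.17396
Under exogeneity and monotonicity, PNS = p₁ − p₀.
PNS = 0.35386 − 0.17396 = 0.1799

PNS ≈ 0.1799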